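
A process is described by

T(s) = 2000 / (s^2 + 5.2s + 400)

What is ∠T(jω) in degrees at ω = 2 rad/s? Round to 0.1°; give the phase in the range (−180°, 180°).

-1.5°

At s = jω = j2:
quadratic: (j2)² + 5.2·j2 + 400 = 396 + j10.4 → |·| ≈ 396.14, ∠ ≈ 1.50°
∠T = 0.00° − 1.50° = -1.50°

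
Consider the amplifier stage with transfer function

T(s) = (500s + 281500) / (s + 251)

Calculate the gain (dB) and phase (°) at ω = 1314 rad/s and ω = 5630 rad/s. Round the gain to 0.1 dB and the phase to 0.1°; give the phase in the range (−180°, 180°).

Substitute s = j1314:
Numerator: 500(j1314) + 281500 = 281500 + j657000
Denominator: (j1314) + 251 = 251 + j1314
|N| = √(281500² + 657000²) ≈ 7.1477e+05, ∠N ≈ 66.81°
|D| = √(251² + 1314²) ≈ 1337.8, ∠D ≈ 79.19°
|T| = 7.1477e+05 / 1337.8 ≈ 534.29
Gain = 20 log₁₀(534.29) ≈ 54.56 dB
∠T = 66.81° − 79.19° = -12.38°

Substitute s = j5630:
Numerator: 500(j5630) + 281500 = 281500 + j2815000
Denominator: (j5630) + 251 = 251 + j5630
|N| = √(281500² + 2815000²) ≈ 2.829e+06, ∠N ≈ 84.29°
|D| = √(251² + 5630²) ≈ 5635.6, ∠D ≈ 87.45°
|T| = 2.829e+06 / 5635.6 ≈ 501.99
Gain = 20 log₁₀(501.99) ≈ 54.01 dB
∠T = 84.29° − 87.45° = -3.16°

ω = 1314: 54.6 dB, -12.4°; ω = 5630: 54.0 dB, -3.2°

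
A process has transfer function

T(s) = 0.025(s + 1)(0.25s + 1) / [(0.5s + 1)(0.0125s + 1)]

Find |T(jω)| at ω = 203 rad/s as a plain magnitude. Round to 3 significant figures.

0.931

At ω = 203 rad/s:
zero (1 + j203·1) = 1 + j203 → |·| ≈ 203, ∠ ≈ 89.72°
zero (1 + j203·0.25) = 1 + j50.75 → |·| ≈ 50.76, ∠ ≈ 88.87°
pole (1 + j203·0.5) = 1 + j101.5 → |·| ≈ 101.5, ∠ ≈ 89.44°
pole (1 + j203·0.0125) = 1 + j2.5375 → |·| ≈ 2.7274, ∠ ≈ 68.49°
|T| = 0.025 · 203 · 50.76 / (101.5 · 2.7274) ≈ 0.93056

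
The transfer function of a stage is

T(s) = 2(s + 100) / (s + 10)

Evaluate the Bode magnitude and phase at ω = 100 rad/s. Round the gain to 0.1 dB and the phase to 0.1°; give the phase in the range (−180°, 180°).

9.0 dB, -39.3°

At s = jω = j100:
zero (s+100): 100 + j100 → |·| = √(100²+100²) = √20000 ≈ 141.42, ∠ = arctan(100/100) ≈ 45.00°
pole (s+10): 10 + j100 → |·| = √(10²+100²) = √10100 ≈ 100.5, ∠ = arctan(100/10) ≈ 84.29°
|T| = 2 · 141.42 / 100.5 ≈ 2.8143
Gain = 20 log₁₀(2.8143) ≈ 8.99 dB
∠T = 45.00° − 84.29° = -39.29°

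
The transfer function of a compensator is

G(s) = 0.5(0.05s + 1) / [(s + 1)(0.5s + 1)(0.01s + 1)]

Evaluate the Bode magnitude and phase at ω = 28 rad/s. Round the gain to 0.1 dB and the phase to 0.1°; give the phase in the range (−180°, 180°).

-53.5 dB, -135.0°

At ω = 28 rad/s:
zero (1 + j28·0.05) = 1 + j1.4 → |·| ≈ 1.7205, ∠ ≈ 54.46°
pole (1 + j28·1) = 1 + j28 → |·| ≈ 28.018, ∠ ≈ 87.95°
pole (1 + j28·0.5) = 1 + j14 → |·| ≈ 14.036, ∠ ≈ 85.91°
pole (1 + j28·0.01) = 1 + j0.28 → |·| ≈ 1.0385, ∠ ≈ 15.64°
|G| = 0.5 · 1.7205 / (28.018 · 14.036 · 1.0385) ≈ 0.0021064
Gain = 20 log₁₀(0.0021064) ≈ -53.53 dB
∠G = (54.46°) − (87.95° + 85.91° + 15.64°) = -135.04°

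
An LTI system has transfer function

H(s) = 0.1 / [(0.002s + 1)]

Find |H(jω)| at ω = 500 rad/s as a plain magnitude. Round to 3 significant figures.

At ω = 500 rad/s:
pole (1 + j500·0.002) = 1 + j1 → |·| ≈ 1.4142, ∠ ≈ 45.00°
|H| = 0.1 · 1 / (1.4142) ≈ 0.070711

0.0707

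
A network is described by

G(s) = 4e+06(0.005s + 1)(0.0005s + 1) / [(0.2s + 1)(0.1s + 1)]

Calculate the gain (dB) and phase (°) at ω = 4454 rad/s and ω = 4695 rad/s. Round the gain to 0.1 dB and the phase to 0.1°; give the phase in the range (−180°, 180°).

At ω = 4454 rad/s:
zero (1 + j4454·0.005) = 1 + j22.27 → |·| ≈ 22.292, ∠ ≈ 87.43°
zero (1 + j4454·0.0005) = 1 + j2.227 → |·| ≈ 2.4412, ∠ ≈ 65.82°
pole (1 + j4454·0.2) = 1 + j890.8 → |·| ≈ 890.8, ∠ ≈ 89.94°
pole (1 + j4454·0.1) = 1 + j445.4 → |·| ≈ 445.4, ∠ ≈ 89.87°
|G| = 4e+06 · 22.292 · 2.4412 / (890.8 · 445.4) ≈ 548.63
Gain = 20 log₁₀(548.63) ≈ 54.79 dB
∠G = (87.43° + 65.82°) − (89.94° + 89.87°) = -26.56°

At ω = 4695 rad/s:
zero (1 + j4695·0.005) = 1 + j23.475 → |·| ≈ 23.496, ∠ ≈ 87.56°
zero (1 + j4695·0.0005) = 1 + j2.3475 → |·| ≈ 2.5516, ∠ ≈ 66.93°
pole (1 + j4695·0.2) = 1 + j939 → |·| ≈ 939, ∠ ≈ 89.94°
pole (1 + j4695·0.1) = 1 + j469.5 → |·| ≈ 469.5, ∠ ≈ 89.88°
|G| = 4e+06 · 23.496 · 2.5516 / (939 · 469.5) ≈ 543.96
Gain = 20 log₁₀(543.96) ≈ 54.71 dB
∠G = (87.56° + 66.93°) − (89.94° + 89.88°) = -25.33°

ω = 4454: 54.8 dB, -26.6°; ω = 4695: 54.7 dB, -25.3°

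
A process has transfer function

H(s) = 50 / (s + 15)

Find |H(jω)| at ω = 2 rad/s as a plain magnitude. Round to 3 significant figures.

3.30

At s = jω = j2:
pole (s+15): 15 + j2 → |·| = √(15²+2²) = √229 ≈ 15.133, ∠ = arctan(2/15) ≈ 7.59°
|H| = 50 / 15.133 ≈ 3.304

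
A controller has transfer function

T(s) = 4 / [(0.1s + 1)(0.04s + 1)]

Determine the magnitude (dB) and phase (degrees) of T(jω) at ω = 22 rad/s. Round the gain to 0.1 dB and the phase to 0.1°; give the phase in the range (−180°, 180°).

1.9 dB, -106.9°

At ω = 22 rad/s:
pole (1 + j22·0.1) = 1 + j2.2 → |·| ≈ 2.4166, ∠ ≈ 65.56°
pole (1 + j22·0.04) = 1 + j0.88 → |·| ≈ 1.3321, ∠ ≈ 41.35°
|T| = 4 · 1 / (2.4166 · 1.3321) ≈ 1.2426
Gain = 20 log₁₀(1.2426) ≈ 1.89 dB
∠T = (0°) − (65.56° + 41.35°) = -106.91°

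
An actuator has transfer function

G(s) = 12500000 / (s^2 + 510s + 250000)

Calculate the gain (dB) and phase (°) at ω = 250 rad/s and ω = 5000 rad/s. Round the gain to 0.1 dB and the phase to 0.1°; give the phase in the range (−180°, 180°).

At s = jω = j250:
quadratic: (j250)² + 510·j250 + 250000 = 187500 + j127500 → |·| ≈ 2.2674e+05, ∠ ≈ 34.22°
|G| = 12500000 / 2.2674e+05 ≈ 55.129
Gain = 20 log₁₀(55.129) ≈ 34.83 dB
∠G = 0.00° − 34.22° = -34.22°

At s = jω = j5000:
quadratic: (j5000)² + 510·j5000 + 250000 = -24750000 + j2550000 → |·| ≈ 2.4881e+07, ∠ ≈ 174.12°
|G| = 12500000 / 2.4881e+07 ≈ 0.50239
Gain = 20 log₁₀(0.50239) ≈ -5.98 dB
∠G = 0.00° − 174.12° = -174.12°

ω = 250: 34.8 dB, -34.2°; ω = 5000: -6.0 dB, -174.1°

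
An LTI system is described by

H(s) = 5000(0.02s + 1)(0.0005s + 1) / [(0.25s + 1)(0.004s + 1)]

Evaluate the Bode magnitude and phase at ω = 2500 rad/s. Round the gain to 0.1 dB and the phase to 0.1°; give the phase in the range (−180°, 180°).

36.1 dB, -34.0°

At ω = 2500 rad/s:
zero (1 + j2500·0.02) = 1 + j50 → |·| ≈ 50.01, ∠ ≈ 88.85°
zero (1 + j2500·0.0005) = 1 + j1.25 → |·| ≈ 1.6008, ∠ ≈ 51.34°
pole (1 + j2500·0.25) = 1 + j625 → |·| ≈ 625, ∠ ≈ 89.91°
pole (1 + j2500·0.004) = 1 + j10 → |·| ≈ 10.05, ∠ ≈ 84.29°
|H| = 5000 · 50.01 · 1.6008 / (625 · 10.05) ≈ 63.726
Gain = 20 log₁₀(63.726) ≈ 36.09 dB
∠H = (88.85° + 51.34°) − (89.91° + 84.29°) = -34.01°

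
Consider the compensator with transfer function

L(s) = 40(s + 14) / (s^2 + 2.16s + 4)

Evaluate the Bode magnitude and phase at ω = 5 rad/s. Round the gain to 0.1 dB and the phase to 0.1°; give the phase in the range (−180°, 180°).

At s = jω = j5:
zero (s+14): 14 + j5 → |·| = √(14²+5²) = √221 ≈ 14.866, ∠ = arctan(5/14) ≈ 19.65°
quadratic: (j5)² + 2.16·j5 + 4 = -21 + j10.8 → |·| ≈ 23.614, ∠ ≈ 152.78°
|L| = 40 · 14.866 / 23.614 ≈ 25.182
Gain = 20 log₁₀(25.182) ≈ 28.02 dB
∠L = 19.65° − 152.78° = -133.13°

28.0 dB, -133.1°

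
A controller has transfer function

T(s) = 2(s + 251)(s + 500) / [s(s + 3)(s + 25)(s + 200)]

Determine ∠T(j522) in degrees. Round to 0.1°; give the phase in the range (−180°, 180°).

134.6°

At s = jω = j522:
zero (s+251): 251 + j522 → |·| = √(251²+522²) = √335485 ≈ 579.21, ∠ = arctan(522/251) ≈ 64.32°
zero (s+500): 500 + j522 → |·| = √(500²+522²) = √522484 ≈ 722.83, ∠ = arctan(522/500) ≈ 46.23°
pole (s+3): 3 + j522 → |·| = √(3²+522²) = √272493 ≈ 522.01, ∠ = arctan(522/3) ≈ 89.67°
pole (s+25): 25 + j522 → |·| = √(25²+522²) = √273109 ≈ 522.6, ∠ = arctan(522/25) ≈ 87.26°
pole (s+200): 200 + j522 → |·| = √(200²+522²) = √312484 ≈ 559, ∠ = arctan(522/200) ≈ 69.04°
pole at origin: |s| = 522, ∠ = 90.00° (in denominator)
∠T = 110.55° − 335.97° = -225.42° ≡ 134.58° (principal value)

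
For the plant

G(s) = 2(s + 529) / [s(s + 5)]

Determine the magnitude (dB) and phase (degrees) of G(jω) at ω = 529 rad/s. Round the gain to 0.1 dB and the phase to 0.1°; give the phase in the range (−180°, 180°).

At s = jω = j529:
zero (s+529): 529 + j529 → |·| = √(529²+529²) = √559682 ≈ 748.12, ∠ = arctan(529/529) ≈ 45.00°
pole (s+5): 5 + j529 → |·| = √(5²+529²) = √279866 ≈ 529.02, ∠ = arctan(529/5) ≈ 89.46°
pole at origin: |s| = 529, ∠ = 90.00° (in denominator)
|G| = 2 · 748.12 / 2.7985e+05 ≈ 0.0053466
Gain = 20 log₁₀(0.0053466) ≈ -45.44 dB
∠G = 45.00° − 179.46° = -134.46°

-45.4 dB, -134.5°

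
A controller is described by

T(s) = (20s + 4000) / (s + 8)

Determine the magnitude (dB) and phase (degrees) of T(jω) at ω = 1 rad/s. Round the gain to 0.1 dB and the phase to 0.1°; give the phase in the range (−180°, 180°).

Substitute s = j1:
Numerator: 20(j1) + 4000 = 4000 + j20
Denominator: (j1) + 8 = 8 + j1
|N| = √(4000² + 20²) ≈ 4000, ∠N ≈ 0.29°
|D| = √(8² + 1²) ≈ 8.0623, ∠D ≈ 7.13°
|T| = 4000 / 8.0623 ≈ 496.14
Gain = 20 log₁₀(496.14) ≈ 53.91 dB
∠T = 0.29° − 7.13° = -6.84°

53.9 dB, -6.8°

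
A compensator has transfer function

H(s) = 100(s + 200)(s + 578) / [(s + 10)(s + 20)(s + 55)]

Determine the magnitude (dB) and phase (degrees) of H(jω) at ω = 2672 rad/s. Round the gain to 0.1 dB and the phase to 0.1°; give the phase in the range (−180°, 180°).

At s = jω = j2672:
zero (s+200): 200 + j2672 → |·| = √(200²+2672²) = √7179584 ≈ 2679.5, ∠ = arctan(2672/200) ≈ 85.72°
zero (s+578): 578 + j2672 → |·| = √(578²+2672²) = √7473668 ≈ 2733.8, ∠ = arctan(2672/578) ≈ 77.79°
pole (s+10): 10 + j2672 → |·| = √(10²+2672²) = √7139684 ≈ 2672, ∠ = arctan(2672/10) ≈ 89.79°
pole (s+20): 20 + j2672 → |·| = √(20²+2672²) = √7139984 ≈ 2672.1, ∠ = arctan(2672/20) ≈ 89.57°
pole (s+55): 55 + j2672 → |·| = √(55²+2672²) = √7142609 ≈ 2672.6, ∠ = arctan(2672/55) ≈ 88.82°
|H| = 100 · 7.3252e+06 / 1.9082e+10 ≈ 0.038388
Gain = 20 log₁₀(0.038388) ≈ -28.32 dB
∠H = 163.51° − 268.18° = -104.67°

-28.3 dB, -104.7°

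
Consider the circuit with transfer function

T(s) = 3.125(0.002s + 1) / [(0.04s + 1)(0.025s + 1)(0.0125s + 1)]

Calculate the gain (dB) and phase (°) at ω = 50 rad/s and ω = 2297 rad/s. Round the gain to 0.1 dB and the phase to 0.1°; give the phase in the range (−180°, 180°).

ω = 50: -2.6 dB, -141.1°; ω = 2297: -80.3 dB, 171.3°

At ω = 50 rad/s:
zero (1 + j50·0.002) = 1 + j0.1 → |·| ≈ 1.005, ∠ ≈ 5.71°
pole (1 + j50·0.04) = 1 + j2 → |·| ≈ 2.2361, ∠ ≈ 63.43°
pole (1 + j50·0.025) = 1 + j1.25 → |·| ≈ 1.6008, ∠ ≈ 51.34°
pole (1 + j50·0.0125) = 1 + j0.625 → |·| ≈ 1.1792, ∠ ≈ 32.01°
|T| = 3.125 · 1.005 / (2.2361 · 1.6008 · 1.1792) ≈ 0.74405
Gain = 20 log₁₀(0.74405) ≈ -2.57 dB
∠T = (5.71°) − (63.43° + 51.34° + 32.01°) = -141.07°

At ω = 2297 rad/s:
zero (1 + j2297·0.002) = 1 + j4.594 → |·| ≈ 4.7016, ∠ ≈ 77.72°
pole (1 + j2297·0.04) = 1 + j91.88 → |·| ≈ 91.885, ∠ ≈ 89.38°
pole (1 + j2297·0.025) = 1 + j57.425 → |·| ≈ 57.434, ∠ ≈ 89.00°
pole (1 + j2297·0.0125) = 1 + j28.7125 → |·| ≈ 28.73, ∠ ≈ 88.01°
|T| = 3.125 · 4.7016 / (91.885 · 57.434 · 28.73) ≈ 9.6905e-05
Gain = 20 log₁₀(9.6905e-05) ≈ -80.27 dB
∠T = (77.72°) − (89.38° + 89.00° + 88.01°) = -188.67° ≡ 171.33° (principal value)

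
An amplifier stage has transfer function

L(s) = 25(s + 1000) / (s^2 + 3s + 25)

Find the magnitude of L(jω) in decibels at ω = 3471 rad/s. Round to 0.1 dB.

At s = jω = j3471:
zero (s+1000): 1000 + j3471 → |·| = √(1000²+3471²) = √13047841 ≈ 3612.2, ∠ = arctan(3471/1000) ≈ 73.93°
quadratic: (j3471)² + 3·j3471 + 25 = -12047816 + j10413 → |·| ≈ 1.2048e+07, ∠ ≈ 179.95°
|L| = 25 · 3612.2 / 1.2048e+07 ≈ 0.0074954
Gain = 20 log₁₀(0.0074954) ≈ -42.50 dB

-42.5 dB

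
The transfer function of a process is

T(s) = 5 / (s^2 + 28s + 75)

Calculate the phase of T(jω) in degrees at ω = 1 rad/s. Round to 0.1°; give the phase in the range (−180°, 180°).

Substitute s = j1:
Numerator: 5 = 5 + j0
Denominator: (j1)^2 + 28(j1) + 75 = 74 + j28
|N| = √(5² + 0²) ≈ 5, ∠N ≈ 0.00°
|D| = √(74² + 28²) ≈ 79.12, ∠D ≈ 20.73°
∠T = 0.00° − 20.73° = -20.73°

-20.7°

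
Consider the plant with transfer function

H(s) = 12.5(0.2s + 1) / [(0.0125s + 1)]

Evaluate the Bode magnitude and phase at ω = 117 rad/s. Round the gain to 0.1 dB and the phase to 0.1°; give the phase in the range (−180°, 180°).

44.4 dB, 31.9°

At ω = 117 rad/s:
zero (1 + j117·0.2) = 1 + j23.4 → |·| ≈ 23.421, ∠ ≈ 87.55°
pole (1 + j117·0.0125) = 1 + j1.4625 → |·| ≈ 1.7717, ∠ ≈ 55.64°
|H| = 12.5 · 23.421 / (1.7717) ≈ 165.24
Gain = 20 log₁₀(165.24) ≈ 44.36 dB
∠H = (87.55°) − (55.64°) = 31.91°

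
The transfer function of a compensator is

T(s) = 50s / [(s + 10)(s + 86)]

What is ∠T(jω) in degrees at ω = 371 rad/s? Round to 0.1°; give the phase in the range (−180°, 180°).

At s = jω = j371:
zero at origin: s = j371 → |·| = 371, ∠ = 90.00°
pole (s+10): 10 + j371 → |·| = √(10²+371²) = √137741 ≈ 371.13, ∠ = arctan(371/10) ≈ 88.46°
pole (s+86): 86 + j371 → |·| = √(86²+371²) = √145037 ≈ 380.84, ∠ = arctan(371/86) ≈ 76.95°
∠T = 90.00° − 165.41° = -75.41°

-75.4°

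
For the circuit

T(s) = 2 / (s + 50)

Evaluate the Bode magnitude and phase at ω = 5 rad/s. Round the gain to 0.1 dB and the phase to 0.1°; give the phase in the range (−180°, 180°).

At s = jω = j5:
pole (s+50): 50 + j5 → |·| = √(50²+5²) = √2525 ≈ 50.249, ∠ = arctan(5/50) ≈ 5.71°
|T| = 2 / 50.249 ≈ 0.039802
Gain = 20 log₁₀(0.039802) ≈ -28.00 dB
∠T = 0.00° − 5.71° = -5.71°

-28.0 dB, -5.7°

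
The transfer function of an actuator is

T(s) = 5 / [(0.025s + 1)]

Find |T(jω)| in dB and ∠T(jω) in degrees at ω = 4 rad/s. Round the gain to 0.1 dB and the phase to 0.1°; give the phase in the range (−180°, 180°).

13.9 dB, -5.7°

At ω = 4 rad/s:
pole (1 + j4·0.025) = 1 + j0.1 → |·| ≈ 1.005, ∠ ≈ 5.71°
|T| = 5 · 1 / (1.005) ≈ 4.9751
Gain = 20 log₁₀(4.9751) ≈ 13.94 dB
∠T = (0°) − (5.71°) = -5.71°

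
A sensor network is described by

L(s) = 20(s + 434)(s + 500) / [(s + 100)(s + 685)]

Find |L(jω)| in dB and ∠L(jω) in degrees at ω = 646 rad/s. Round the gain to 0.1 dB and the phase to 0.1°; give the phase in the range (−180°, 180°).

At s = jω = j646:
zero (s+434): 434 + j646 → |·| = √(434²+646²) = √605672 ≈ 778.25, ∠ = arctan(646/434) ≈ 56.11°
zero (s+500): 500 + j646 → |·| = √(500²+646²) = √667316 ≈ 816.89, ∠ = arctan(646/500) ≈ 52.26°
pole (s+100): 100 + j646 → |·| = √(100²+646²) = √427316 ≈ 653.69, ∠ = arctan(646/100) ≈ 81.20°
pole (s+685): 685 + j646 → |·| = √(685²+646²) = √886541 ≈ 941.56, ∠ = arctan(646/685) ≈ 43.32°
|L| = 20 · 6.3574e+05 / 6.1549e+05 ≈ 20.658
Gain = 20 log₁₀(20.658) ≈ 26.30 dB
∠L = 108.37° − 124.52° = -16.15°

26.3 dB, -16.2°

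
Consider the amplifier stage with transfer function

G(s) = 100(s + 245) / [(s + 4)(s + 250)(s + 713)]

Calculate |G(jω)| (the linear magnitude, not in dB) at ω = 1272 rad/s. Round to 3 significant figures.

At s = jω = j1272:
zero (s+245): 245 + j1272 → |·| = √(245²+1272²) = √1678009 ≈ 1295.4, ∠ = arctan(1272/245) ≈ 79.10°
pole (s+4): 4 + j1272 → |·| = √(4²+1272²) = √1618000 ≈ 1272, ∠ = arctan(1272/4) ≈ 89.82°
pole (s+250): 250 + j1272 → |·| = √(250²+1272²) = √1680484 ≈ 1296.3, ∠ = arctan(1272/250) ≈ 78.88°
pole (s+713): 713 + j1272 → |·| = √(713²+1272²) = √2126353 ≈ 1458.2, ∠ = arctan(1272/713) ≈ 60.73°
|G| = 100 · 1295.4 / 2.4044e+09 ≈ 5.3876e-05

5.39e-05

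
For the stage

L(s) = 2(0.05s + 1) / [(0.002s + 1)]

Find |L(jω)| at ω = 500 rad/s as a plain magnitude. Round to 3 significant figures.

At ω = 500 rad/s:
zero (1 + j500·0.05) = 1 + j25 → |·| ≈ 25.02, ∠ ≈ 87.71°
pole (1 + j500·0.002) = 1 + j1 → |·| ≈ 1.4142, ∠ ≈ 45.00°
|L| = 2 · 25.02 / (1.4142) ≈ 35.384

35.4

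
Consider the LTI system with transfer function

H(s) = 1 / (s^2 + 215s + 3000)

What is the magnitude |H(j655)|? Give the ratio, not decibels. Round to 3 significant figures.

2.23e-06

Substitute s = j655:
Numerator: 1 = 1 + j0
Denominator: (j655)^2 + 215(j655) + 3000 = -426025 + j140825
|N| = √(1² + 0²) ≈ 1, ∠N ≈ 0.00°
|D| = √(426025² + 140825²) ≈ 4.487e+05, ∠D ≈ 161.71°
|H| = 1 / 4.487e+05 ≈ 2.2287e-06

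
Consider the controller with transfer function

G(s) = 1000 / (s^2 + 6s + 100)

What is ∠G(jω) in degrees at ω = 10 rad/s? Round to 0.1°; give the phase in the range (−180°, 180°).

-90.0°

At s = jω = j10:
quadratic: (j10)² + 6·j10 + 100 = 0 + j60 → |·| ≈ 60, ∠ ≈ 90.00°
∠G = 0.00° − 90.00° = -90.00°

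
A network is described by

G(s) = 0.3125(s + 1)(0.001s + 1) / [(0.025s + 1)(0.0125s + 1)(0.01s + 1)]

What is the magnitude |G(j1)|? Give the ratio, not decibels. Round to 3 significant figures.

0.442

At ω = 1 rad/s:
zero (1 + j1·1) = 1 + j1 → |·| ≈ 1.4142, ∠ ≈ 45.00°
zero (1 + j1·0.001) = 1 + j0.001 → |·| ≈ 1, ∠ ≈ 0.06°
pole (1 + j1·0.025) = 1 + j0.025 → |·| ≈ 1.0003, ∠ ≈ 1.43°
pole (1 + j1·0.0125) = 1 + j0.0125 → |·| ≈ 1.0001, ∠ ≈ 0.72°
pole (1 + j1·0.01) = 1 + j0.01 → |·| ≈ 1, ∠ ≈ 0.57°
|G| = 0.3125 · 1.4142 · 1 / (1.0003 · 1.0001 · 1) ≈ 0.44176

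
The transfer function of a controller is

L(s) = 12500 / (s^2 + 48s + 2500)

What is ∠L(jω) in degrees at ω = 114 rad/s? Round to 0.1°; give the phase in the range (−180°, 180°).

-152.5°

At s = jω = j114:
quadratic: (j114)² + 48·j114 + 2500 = -10496 + j5472 → |·| ≈ 11837, ∠ ≈ 152.47°
∠L = 0.00° − 152.47° = -152.47°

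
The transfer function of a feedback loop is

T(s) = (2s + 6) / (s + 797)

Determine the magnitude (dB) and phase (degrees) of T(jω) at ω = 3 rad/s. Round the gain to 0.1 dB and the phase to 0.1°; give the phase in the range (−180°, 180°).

Substitute s = j3:
Numerator: 2(j3) + 6 = 6 + j6
Denominator: (j3) + 797 = 797 + j3
|N| = √(6² + 6²) ≈ 8.4853, ∠N ≈ 45.00°
|D| = √(797² + 3²) ≈ 797.01, ∠D ≈ 0.22°
|T| = 8.4853 / 797.01 ≈ 0.010646
Gain = 20 log₁₀(0.010646) ≈ -39.46 dB
∠T = 45.00° − 0.22° = 44.78°

-39.5 dB, 44.8°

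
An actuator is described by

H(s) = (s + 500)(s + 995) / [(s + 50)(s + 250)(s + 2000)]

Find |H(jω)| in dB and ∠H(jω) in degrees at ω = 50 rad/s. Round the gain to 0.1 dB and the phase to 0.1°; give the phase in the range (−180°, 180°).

At s = jω = j50:
zero (s+500): 500 + j50 → |·| = √(500²+50²) = √252500 ≈ 502.49, ∠ = arctan(50/500) ≈ 5.71°
zero (s+995): 995 + j50 → |·| = √(995²+50²) = √992525 ≈ 996.26, ∠ = arctan(50/995) ≈ 2.88°
pole (s+50): 50 + j50 → |·| = √(50²+50²) = √5000 ≈ 70.711, ∠ = arctan(50/50) ≈ 45.00°
pole (s+250): 250 + j50 → |·| = √(250²+50²) = √65000 ≈ 254.95, ∠ = arctan(50/250) ≈ 11.31°
pole (s+2000): 2000 + j50 → |·| = √(2000²+50²) = √4002500 ≈ 2000.6, ∠ = arctan(50/2000) ≈ 1.43°
|H| = 1 · 5.0061e+05 / 3.6066e+07 ≈ 0.01388
Gain = 20 log₁₀(0.01388) ≈ -37.15 dB
∠H = 8.59° − 57.74° = -49.15°

-37.2 dB, -49.2°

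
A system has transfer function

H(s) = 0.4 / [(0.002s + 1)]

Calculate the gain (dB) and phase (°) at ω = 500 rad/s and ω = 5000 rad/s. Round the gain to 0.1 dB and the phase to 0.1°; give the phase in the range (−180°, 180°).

At ω = 500 rad/s:
pole (1 + j500·0.002) = 1 + j1 → |·| ≈ 1.4142, ∠ ≈ 45.00°
|H| = 0.4 · 1 / (1.4142) ≈ 0.28285
Gain = 20 log₁₀(0.28285) ≈ -10.97 dB
∠H = (0°) − (45.00°) = -45.00°

At ω = 5000 rad/s:
pole (1 + j5000·0.002) = 1 + j10 → |·| ≈ 10.05, ∠ ≈ 84.29°
|H| = 0.4 · 1 / (10.05) ≈ 0.039801
Gain = 20 log₁₀(0.039801) ≈ -28.00 dB
∠H = (0°) − (84.29°) = -84.29°

ω = 500: -11.0 dB, -45.0°; ω = 5000: -28.0 dB, -84.3°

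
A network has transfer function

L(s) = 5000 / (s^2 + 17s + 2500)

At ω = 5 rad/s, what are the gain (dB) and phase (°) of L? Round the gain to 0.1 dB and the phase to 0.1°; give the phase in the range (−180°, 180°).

At s = jω = j5:
quadratic: (j5)² + 17·j5 + 2500 = 2475 + j85 → |·| ≈ 2476.5, ∠ ≈ 1.97°
|L| = 5000 / 2476.5 ≈ 2.019
Gain = 20 log₁₀(2.019) ≈ 6.10 dB
∠L = 0.00° − 1.97° = -1.97°

6.1 dB, -2.0°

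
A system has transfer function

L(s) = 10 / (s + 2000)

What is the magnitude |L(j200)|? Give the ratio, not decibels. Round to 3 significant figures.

0.00498

At s = jω = j200:
pole (s+2000): 2000 + j200 → |·| = √(2000²+200²) = √4040000 ≈ 2010, ∠ = arctan(200/2000) ≈ 5.71°
|L| = 10 / 2010 ≈ 0.0049751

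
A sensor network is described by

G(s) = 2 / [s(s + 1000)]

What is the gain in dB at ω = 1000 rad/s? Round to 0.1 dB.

At s = jω = j1000:
pole (s+1000): 1000 + j1000 → |·| = √(1000²+1000²) = √2000000 ≈ 1414.2, ∠ = arctan(1000/1000) ≈ 45.00°
pole at origin: |s| = 1000, ∠ = 90.00° (in denominator)
|G| = 2 / 1.4142e+06 ≈ 1.4142e-06
Gain = 20 log₁₀(1.4142e-06) ≈ -116.99 dB

-117.0 dB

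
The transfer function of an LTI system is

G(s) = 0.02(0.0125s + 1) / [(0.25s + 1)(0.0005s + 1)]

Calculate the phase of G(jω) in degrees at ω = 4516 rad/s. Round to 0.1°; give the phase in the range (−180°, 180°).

-67.1°

At ω = 4516 rad/s:
zero (1 + j4516·0.0125) = 1 + j56.45 → |·| ≈ 56.459, ∠ ≈ 88.99°
pole (1 + j4516·0.25) = 1 + j1129 → |·| ≈ 1129, ∠ ≈ 89.95°
pole (1 + j4516·0.0005) = 1 + j2.258 → |·| ≈ 2.4695, ∠ ≈ 66.11°
∠G = (88.99°) − (89.95° + 66.11°) = -67.07°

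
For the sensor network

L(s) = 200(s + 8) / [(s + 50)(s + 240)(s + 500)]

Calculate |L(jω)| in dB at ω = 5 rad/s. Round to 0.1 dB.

-70.1 dB

At s = jω = j5:
zero (s+8): 8 + j5 → |·| = √(8²+5²) = √89 ≈ 9.434, ∠ = arctan(5/8) ≈ 32.01°
pole (s+50): 50 + j5 → |·| = √(50²+5²) = √2525 ≈ 50.249, ∠ = arctan(5/50) ≈ 5.71°
pole (s+240): 240 + j5 → |·| = √(240²+5²) = √57625 ≈ 240.05, ∠ = arctan(5/240) ≈ 1.19°
pole (s+500): 500 + j5 → |·| = √(500²+5²) = √250025 ≈ 500.02, ∠ = arctan(5/500) ≈ 0.57°
|L| = 200 · 9.434 / 6.0314e+06 ≈ 0.00031283
Gain = 20 log₁₀(0.00031283) ≈ -70.09 dB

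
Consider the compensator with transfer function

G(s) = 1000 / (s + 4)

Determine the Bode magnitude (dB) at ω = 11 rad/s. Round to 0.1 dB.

Substitute s = j11:
Numerator: 1000 = 1000 + j0
Denominator: (j11) + 4 = 4 + j11
|N| = √(1000² + 0²) ≈ 1000, ∠N ≈ 0.00°
|D| = √(4² + 11²) ≈ 11.705, ∠D ≈ 70.02°
|G| = 1000 / 11.705 ≈ 85.434
Gain = 20 log₁₀(85.434) ≈ 38.63 dB

38.6 dB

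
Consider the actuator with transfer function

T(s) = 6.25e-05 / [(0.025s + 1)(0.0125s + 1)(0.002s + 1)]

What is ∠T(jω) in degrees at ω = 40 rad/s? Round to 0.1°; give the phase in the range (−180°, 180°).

-76.1°

At ω = 40 rad/s:
pole (1 + j40·0.025) = 1 + j1 → |·| ≈ 1.4142, ∠ ≈ 45.00°
pole (1 + j40·0.0125) = 1 + j0.5 → |·| ≈ 1.118, ∠ ≈ 26.57°
pole (1 + j40·0.002) = 1 + j0.08 → |·| ≈ 1.0032, ∠ ≈ 4.57°
∠T = (0°) − (45.00° + 26.57° + 4.57°) = -76.14°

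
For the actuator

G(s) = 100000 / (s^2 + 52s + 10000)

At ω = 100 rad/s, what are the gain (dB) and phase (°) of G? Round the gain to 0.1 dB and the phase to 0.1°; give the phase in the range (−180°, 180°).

At s = jω = j100:
quadratic: (j100)² + 52·j100 + 10000 = 0 + j5200 → |·| ≈ 5200, ∠ ≈ 90.00°
|G| = 100000 / 5200 ≈ 19.231
Gain = 20 log₁₀(19.231) ≈ 25.68 dB
∠G = 0.00° − 90.00° = -90.00°

25.7 dB, -90.0°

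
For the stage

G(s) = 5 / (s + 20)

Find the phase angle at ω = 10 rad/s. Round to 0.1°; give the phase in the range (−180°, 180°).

Substitute s = j10:
Numerator: 5 = 5 + j0
Denominator: (j10) + 20 = 20 + j10
|N| = √(5² + 0²) ≈ 5, ∠N ≈ 0.00°
|D| = √(20² + 10²) ≈ 22.361, ∠D ≈ 26.57°
∠G = 0.00° − 26.57° = -26.57°

-26.6°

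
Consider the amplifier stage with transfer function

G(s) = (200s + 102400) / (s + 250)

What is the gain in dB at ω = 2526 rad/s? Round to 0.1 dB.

46.2 dB

Substitute s = j2526:
Numerator: 200(j2526) + 102400 = 102400 + j505200
Denominator: (j2526) + 250 = 250 + j2526
|N| = √(102400² + 505200²) ≈ 5.1547e+05, ∠N ≈ 78.54°
|D| = √(250² + 2526²) ≈ 2538.3, ∠D ≈ 84.35°
|G| = 5.1547e+05 / 2538.3 ≈ 203.08
Gain = 20 log₁₀(203.08) ≈ 46.15 dB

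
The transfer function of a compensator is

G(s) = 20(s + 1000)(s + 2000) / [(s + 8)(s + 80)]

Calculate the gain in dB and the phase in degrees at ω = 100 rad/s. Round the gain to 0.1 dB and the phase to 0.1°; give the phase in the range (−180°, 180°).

69.9 dB, -128.2°

At s = jω = j100:
zero (s+1000): 1000 + j100 → |·| = √(1000²+100²) = √1010000 ≈ 1005, ∠ = arctan(100/1000) ≈ 5.71°
zero (s+2000): 2000 + j100 → |·| = √(2000²+100²) = √4010000 ≈ 2002.5, ∠ = arctan(100/2000) ≈ 2.86°
pole (s+8): 8 + j100 → |·| = √(8²+100²) = √10064 ≈ 100.32, ∠ = arctan(100/8) ≈ 85.43°
pole (s+80): 80 + j100 → |·| = √(80²+100²) = √16400 ≈ 128.06, ∠ = arctan(100/80) ≈ 51.34°
|G| = 20 · 2.0125e+06 / 12847 ≈ 3133
Gain = 20 log₁₀(3133) ≈ 69.92 dB
∠G = 8.57° − 136.77° = -128.20°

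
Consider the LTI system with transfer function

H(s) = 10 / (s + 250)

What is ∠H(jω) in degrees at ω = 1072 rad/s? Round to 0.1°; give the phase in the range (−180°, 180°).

Substitute s = j1072:
Numerator: 10 = 10 + j0
Denominator: (j1072) + 250 = 250 + j1072
|N| = √(10² + 0²) ≈ 10, ∠N ≈ 0.00°
|D| = √(250² + 1072²) ≈ 1100.8, ∠D ≈ 76.87°
∠H = 0.00° − 76.87° = -76.87°

-76.9°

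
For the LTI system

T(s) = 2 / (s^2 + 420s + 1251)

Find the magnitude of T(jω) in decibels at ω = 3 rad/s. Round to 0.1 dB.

-58.9 dB

Substitute s = j3:
Numerator: 2 = 2 + j0
Denominator: (j3)^2 + 420(j3) + 1251 = 1242 + j1260
|N| = √(2² + 0²) ≈ 2, ∠N ≈ 0.00°
|D| = √(1242² + 1260²) ≈ 1769.2, ∠D ≈ 45.41°
|T| = 2 / 1769.2 ≈ 0.0011305
Gain = 20 log₁₀(0.0011305) ≈ -58.93 dB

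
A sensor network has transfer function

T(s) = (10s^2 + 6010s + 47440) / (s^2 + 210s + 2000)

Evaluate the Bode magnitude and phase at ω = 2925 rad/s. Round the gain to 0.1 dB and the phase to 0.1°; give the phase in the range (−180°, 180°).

Substitute s = j2925:
Numerator: 10(j2925)^2 + 6010(j2925) + 47440 = -85508810 + j17579250
Denominator: (j2925)^2 + 210(j2925) + 2000 = -8553625 + j614250
|N| = √(85508810² + 17579250²) ≈ 8.7297e+07, ∠N ≈ 168.38°
|D| = √(8553625² + 614250²) ≈ 8.5757e+06, ∠D ≈ 175.89°
|T| = 8.7297e+07 / 8.5757e+06 ≈ 10.18
Gain = 20 log₁₀(10.18) ≈ 20.15 dB
∠T = 168.38° − 175.89° = -7.51°

20.2 dB, -7.5°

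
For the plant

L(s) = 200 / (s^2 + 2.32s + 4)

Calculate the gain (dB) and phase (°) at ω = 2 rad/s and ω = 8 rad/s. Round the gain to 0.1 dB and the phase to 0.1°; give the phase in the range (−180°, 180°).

At s = jω = j2:
quadratic: (j2)² + 2.32·j2 + 4 = 0 + j4.64 → |·| ≈ 4.64, ∠ ≈ 90.00°
|L| = 200 / 4.64 ≈ 43.103
Gain = 20 log₁₀(43.103) ≈ 32.69 dB
∠L = 0.00° − 90.00° = -90.00°

At s = jω = j8:
quadratic: (j8)² + 2.32·j8 + 4 = -60 + j18.56 → |·| ≈ 62.805, ∠ ≈ 162.81°
|L| = 200 / 62.805 ≈ 3.1845
Gain = 20 log₁₀(3.1845) ≈ 10.06 dB
∠L = 0.00° − 162.81° = -162.81°

ω = 2: 32.7 dB, -90.0°; ω = 8: 10.1 dB, -162.8°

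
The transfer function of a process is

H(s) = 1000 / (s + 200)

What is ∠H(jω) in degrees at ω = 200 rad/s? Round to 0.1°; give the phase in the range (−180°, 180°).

-45.0°

Substitute s = j200:
Numerator: 1000 = 1000 + j0
Denominator: (j200) + 200 = 200 + j200
|N| = √(1000² + 0²) ≈ 1000, ∠N ≈ 0.00°
|D| = √(200² + 200²) ≈ 282.84, ∠D ≈ 45.00°
∠H = 0.00° − 45.00° = -45.00°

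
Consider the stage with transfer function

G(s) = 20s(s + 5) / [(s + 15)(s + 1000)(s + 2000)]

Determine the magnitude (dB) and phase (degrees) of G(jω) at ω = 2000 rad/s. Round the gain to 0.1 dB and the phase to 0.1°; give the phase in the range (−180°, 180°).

At s = jω = j2000:
zero (s+5): 5 + j2000 → |·| = √(5²+2000²) = √4000025 ≈ 2000, ∠ = arctan(2000/5) ≈ 89.86°
zero at origin: s = j2000 → |·| = 2000, ∠ = 90.00°
pole (s+15): 15 + j2000 → |·| = √(15²+2000²) = √4000225 ≈ 2000.1, ∠ = arctan(2000/15) ≈ 89.57°
pole (s+1000): 1000 + j2000 → |·| = √(1000²+2000²) = √5000000 ≈ 2236.1, ∠ = arctan(2000/1000) ≈ 63.43°
pole (s+2000): 2000 + j2000 → |·| = √(2000²+2000²) = √8000000 ≈ 2828.4, ∠ = arctan(2000/2000) ≈ 45.00°
|G| = 20 · 4e+06 / 1.265e+10 ≈ 0.0063241
Gain = 20 log₁₀(0.0063241) ≈ -43.98 dB
∠G = 179.86° − 198.00° = -18.14°

-44.0 dB, -18.1°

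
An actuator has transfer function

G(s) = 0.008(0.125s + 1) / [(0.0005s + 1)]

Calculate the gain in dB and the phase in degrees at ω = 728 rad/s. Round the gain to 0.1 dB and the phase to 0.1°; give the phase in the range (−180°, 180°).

-3.3 dB, 69.4°

At ω = 728 rad/s:
zero (1 + j728·0.125) = 1 + j91 → |·| ≈ 91.005, ∠ ≈ 89.37°
pole (1 + j728·0.0005) = 1 + j0.364 → |·| ≈ 1.0642, ∠ ≈ 20.00°
|G| = 0.008 · 91.005 / (1.0642) ≈ 0.68412
Gain = 20 log₁₀(0.68412) ≈ -3.30 dB
∠G = (89.37°) − (20.00°) = 69.37°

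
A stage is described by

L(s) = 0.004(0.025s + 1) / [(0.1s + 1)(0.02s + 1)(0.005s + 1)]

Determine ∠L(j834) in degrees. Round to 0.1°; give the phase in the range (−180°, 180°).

-165.1°

At ω = 834 rad/s:
zero (1 + j834·0.025) = 1 + j20.85 → |·| ≈ 20.874, ∠ ≈ 87.25°
pole (1 + j834·0.1) = 1 + j83.4 → |·| ≈ 83.406, ∠ ≈ 89.31°
pole (1 + j834·0.02) = 1 + j16.68 → |·| ≈ 16.71, ∠ ≈ 86.57°
pole (1 + j834·0.005) = 1 + j4.17 → |·| ≈ 4.2882, ∠ ≈ 76.51°
∠L = (87.25°) − (89.31° + 86.57° + 76.51°) = -165.14°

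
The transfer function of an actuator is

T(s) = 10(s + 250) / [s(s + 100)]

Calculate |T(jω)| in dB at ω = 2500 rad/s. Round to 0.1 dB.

At s = jω = j2500:
zero (s+250): 250 + j2500 → |·| = √(250²+2500²) = √6312500 ≈ 2512.5, ∠ = arctan(2500/250) ≈ 84.29°
pole (s+100): 100 + j2500 → |·| = √(100²+2500²) = √6260000 ≈ 2502, ∠ = arctan(2500/100) ≈ 87.71°
pole at origin: |s| = 2500, ∠ = 90.00° (in denominator)
|T| = 10 · 2512.5 / 6.255e+06 ≈ 0.0040168
Gain = 20 log₁₀(0.0040168) ≈ -47.92 dB

-47.9 dB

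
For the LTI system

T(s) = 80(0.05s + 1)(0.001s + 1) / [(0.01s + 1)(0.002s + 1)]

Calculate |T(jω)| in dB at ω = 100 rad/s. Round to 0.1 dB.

49.1 dB

At ω = 100 rad/s:
zero (1 + j100·0.05) = 1 + j5 → |·| ≈ 5.099, ∠ ≈ 78.69°
zero (1 + j100·0.001) = 1 + j0.1 → |·| ≈ 1.005, ∠ ≈ 5.71°
pole (1 + j100·0.01) = 1 + j1 → |·| ≈ 1.4142, ∠ ≈ 45.00°
pole (1 + j100·0.002) = 1 + j0.2 → |·| ≈ 1.0198, ∠ ≈ 11.31°
|T| = 80 · 5.099 · 1.005 / (1.4142 · 1.0198) ≈ 284.26
Gain = 20 log₁₀(284.26) ≈ 49.07 dB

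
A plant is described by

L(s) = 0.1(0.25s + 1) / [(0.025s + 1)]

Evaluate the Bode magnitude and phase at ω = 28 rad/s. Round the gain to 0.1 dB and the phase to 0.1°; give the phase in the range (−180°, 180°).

-4.7 dB, 46.9°

At ω = 28 rad/s:
zero (1 + j28·0.25) = 1 + j7 → |·| ≈ 7.0711, ∠ ≈ 81.87°
pole (1 + j28·0.025) = 1 + j0.7 → |·| ≈ 1.2207, ∠ ≈ 34.99°
|L| = 0.1 · 7.0711 / (1.2207) ≈ 0.57927
Gain = 20 log₁₀(0.57927) ≈ -4.74 dB
∠L = (81.87°) − (34.99°) = 46.88°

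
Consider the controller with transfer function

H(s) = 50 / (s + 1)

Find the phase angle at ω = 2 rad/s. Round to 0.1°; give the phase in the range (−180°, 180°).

-63.4°

At s = jω = j2:
pole (s+1): 1 + j2 → |·| = √(1²+2²) = √5 ≈ 2.2361, ∠ = arctan(2/1) ≈ 63.43°
∠H = 0.00° − 63.43° = -63.43°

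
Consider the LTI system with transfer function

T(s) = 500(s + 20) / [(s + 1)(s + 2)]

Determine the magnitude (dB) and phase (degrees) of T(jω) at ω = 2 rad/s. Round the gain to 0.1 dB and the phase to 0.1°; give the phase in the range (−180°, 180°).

At s = jω = j2:
zero (s+20): 20 + j2 → |·| = √(20²+2²) = √404 ≈ 20.1, ∠ = arctan(2/20) ≈ 5.71°
pole (s+1): 1 + j2 → |·| = √(1²+2²) = √5 ≈ 2.2361, ∠ = arctan(2/1) ≈ 63.43°
pole (s+2): 2 + j2 → |·| = √(2²+2²) = √8 ≈ 2.8284, ∠ = arctan(2/2) ≈ 45.00°
|T| = 500 · 20.1 / 6.3246 ≈ 1589
Gain = 20 log₁₀(1589) ≈ 64.02 dB
∠T = 5.71° − 108.43° = -102.72°

64.0 dB, -102.7°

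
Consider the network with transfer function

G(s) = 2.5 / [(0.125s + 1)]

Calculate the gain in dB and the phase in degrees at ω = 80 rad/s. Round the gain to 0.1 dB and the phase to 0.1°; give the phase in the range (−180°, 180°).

-12.1 dB, -84.3°

At ω = 80 rad/s:
pole (1 + j80·0.125) = 1 + j10 → |·| ≈ 10.05, ∠ ≈ 84.29°
|G| = 2.5 · 1 / (10.05) ≈ 0.24876
Gain = 20 log₁₀(0.24876) ≈ -12.08 dB
∠G = (0°) − (84.29°) = -84.29°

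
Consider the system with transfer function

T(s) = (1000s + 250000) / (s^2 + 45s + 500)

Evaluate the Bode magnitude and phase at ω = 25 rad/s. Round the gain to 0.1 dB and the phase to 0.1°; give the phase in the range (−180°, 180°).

Substitute s = j25:
Numerator: 1000(j25) + 250000 = 250000 + j25000
Denominator: (j25)^2 + 45(j25) + 500 = -125 + j1125
|N| = √(250000² + 25000²) ≈ 2.5125e+05, ∠N ≈ 5.71°
|D| = √(125² + 1125²) ≈ 1131.9, ∠D ≈ 96.34°
|T| = 2.5125e+05 / 1131.9 ≈ 221.97
Gain = 20 log₁₀(221.97) ≈ 46.93 dB
∠T = 5.71° − 96.34° = -90.63°

46.9 dB, -90.6°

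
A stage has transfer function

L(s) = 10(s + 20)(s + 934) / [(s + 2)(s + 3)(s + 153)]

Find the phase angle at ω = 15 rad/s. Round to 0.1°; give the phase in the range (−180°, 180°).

At s = jω = j15:
zero (s+20): 20 + j15 → |·| = √(20²+15²) = √625 ≈ 25, ∠ = arctan(15/20) ≈ 36.87°
zero (s+934): 934 + j15 → |·| = √(934²+15²) = √872581 ≈ 934.12, ∠ = arctan(15/934) ≈ 0.92°
pole (s+2): 2 + j15 → |·| = √(2²+15²) = √229 ≈ 15.133, ∠ = arctan(15/2) ≈ 82.41°
pole (s+3): 3 + j15 → |·| = √(3²+15²) = √234 ≈ 15.297, ∠ = arctan(15/3) ≈ 78.69°
pole (s+153): 153 + j15 → |·| = √(153²+15²) = √23634 ≈ 153.73, ∠ = arctan(15/153) ≈ 5.60°
∠L = 37.79° − 166.70° = -128.91°

-128.9°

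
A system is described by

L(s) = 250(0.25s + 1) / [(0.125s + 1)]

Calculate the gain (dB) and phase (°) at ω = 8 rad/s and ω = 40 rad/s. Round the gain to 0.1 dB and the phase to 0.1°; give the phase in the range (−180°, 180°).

ω = 8: 51.9 dB, 18.4°; ω = 40: 53.9 dB, 5.6°

At ω = 8 rad/s:
zero (1 + j8·0.25) = 1 + j2 → |·| ≈ 2.2361, ∠ ≈ 63.43°
pole (1 + j8·0.125) = 1 + j1 → |·| ≈ 1.4142, ∠ ≈ 45.00°
|L| = 250 · 2.2361 / (1.4142) ≈ 395.29
Gain = 20 log₁₀(395.29) ≈ 51.94 dB
∠L = (63.43°) − (45.00°) = 18.43°

At ω = 40 rad/s:
zero (1 + j40·0.25) = 1 + j10 → |·| ≈ 10.05, ∠ ≈ 84.29°
pole (1 + j40·0.125) = 1 + j5 → |·| ≈ 5.099, ∠ ≈ 78.69°
|L| = 250 · 10.05 / (5.099) ≈ 492.74
Gain = 20 log₁₀(492.74) ≈ 53.85 dB
∠L = (84.29°) − (78.69°) = 5.60°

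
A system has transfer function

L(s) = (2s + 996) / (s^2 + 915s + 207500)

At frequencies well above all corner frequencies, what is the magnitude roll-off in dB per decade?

Each pole contributes −20 dB/decade at high frequency; each zero contributes +20 dB/decade.
Net: 1 zero(s) − 2 pole(s) → -20 dB/decade.

-20 dB/decade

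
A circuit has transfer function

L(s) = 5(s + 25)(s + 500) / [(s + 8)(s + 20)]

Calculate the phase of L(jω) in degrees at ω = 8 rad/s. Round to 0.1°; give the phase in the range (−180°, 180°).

-48.1°

At s = jω = j8:
zero (s+25): 25 + j8 → |·| = √(25²+8²) = √689 ≈ 26.249, ∠ = arctan(8/25) ≈ 17.74°
zero (s+500): 500 + j8 → |·| = √(500²+8²) = √250064 ≈ 500.06, ∠ = arctan(8/500) ≈ 0.92°
pole (s+8): 8 + j8 → |·| = √(8²+8²) = √128 ≈ 11.314, ∠ = arctan(8/8) ≈ 45.00°
pole (s+20): 20 + j8 → |·| = √(20²+8²) = √464 ≈ 21.541, ∠ = arctan(8/20) ≈ 21.80°
∠L = 18.66° − 66.80° = -48.14°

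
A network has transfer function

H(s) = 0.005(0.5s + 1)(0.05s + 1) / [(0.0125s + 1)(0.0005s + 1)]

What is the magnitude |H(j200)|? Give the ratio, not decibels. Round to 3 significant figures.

At ω = 200 rad/s:
zero (1 + j200·0.5) = 1 + j100 → |·| ≈ 100, ∠ ≈ 89.43°
zero (1 + j200·0.05) = 1 + j10 → |·| ≈ 10.05, ∠ ≈ 84.29°
pole (1 + j200·0.0125) = 1 + j2.5 → |·| ≈ 2.6926, ∠ ≈ 68.20°
pole (1 + j200·0.0005) = 1 + j0.1 → |·| ≈ 1.005, ∠ ≈ 5.71°
|H| = 0.005 · 100 · 10.05 / (2.6926 · 1.005) ≈ 1.8569

1.86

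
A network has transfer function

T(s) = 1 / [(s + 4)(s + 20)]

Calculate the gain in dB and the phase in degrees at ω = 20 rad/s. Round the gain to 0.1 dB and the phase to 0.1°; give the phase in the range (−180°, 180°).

-55.2 dB, -123.7°

At s = jω = j20:
pole (s+4): 4 + j20 → |·| = √(4²+20²) = √416 ≈ 20.396, ∠ = arctan(20/4) ≈ 78.69°
pole (s+20): 20 + j20 → |·| = √(20²+20²) = √800 ≈ 28.284, ∠ = arctan(20/20) ≈ 45.00°
|T| = 1 / 576.88 ≈ 0.0017335
Gain = 20 log₁₀(0.0017335) ≈ -55.22 dB
∠T = 0.00° − 123.69° = -123.69°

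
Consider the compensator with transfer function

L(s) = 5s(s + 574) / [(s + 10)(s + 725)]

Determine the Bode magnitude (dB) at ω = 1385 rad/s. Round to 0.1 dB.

At s = jω = j1385:
zero (s+574): 574 + j1385 → |·| = √(574²+1385²) = √2247701 ≈ 1499.2, ∠ = arctan(1385/574) ≈ 67.49°
zero at origin: s = j1385 → |·| = 1385, ∠ = 90.00°
pole (s+10): 10 + j1385 → |·| = √(10²+1385²) = √1918325 ≈ 1385, ∠ = arctan(1385/10) ≈ 89.59°
pole (s+725): 725 + j1385 → |·| = √(725²+1385²) = √2443850 ≈ 1563.3, ∠ = arctan(1385/725) ≈ 62.37°
|L| = 5 · 2.0764e+06 / 2.1652e+06 ≈ 4.7949
Gain = 20 log₁₀(4.7949) ≈ 13.62 dB

13.6 dB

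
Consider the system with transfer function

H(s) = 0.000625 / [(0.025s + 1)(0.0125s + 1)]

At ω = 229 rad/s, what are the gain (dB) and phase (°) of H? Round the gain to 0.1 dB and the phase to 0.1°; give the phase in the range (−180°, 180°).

At ω = 229 rad/s:
pole (1 + j229·0.025) = 1 + j5.725 → |·| ≈ 5.8117, ∠ ≈ 80.09°
pole (1 + j229·0.0125) = 1 + j2.8625 → |·| ≈ 3.0321, ∠ ≈ 70.74°
|H| = 0.000625 · 1 / (5.8117 · 3.0321) ≈ 3.5468e-05
Gain = 20 log₁₀(3.5468e-05) ≈ -89.00 dB
∠H = (0°) − (80.09° + 70.74°) = -150.83°

-89.0 dB, -150.8°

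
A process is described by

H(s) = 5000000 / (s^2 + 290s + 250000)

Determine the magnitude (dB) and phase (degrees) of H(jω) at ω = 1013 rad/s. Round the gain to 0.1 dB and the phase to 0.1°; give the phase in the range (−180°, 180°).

15.6 dB, -159.3°

At s = jω = j1013:
quadratic: (j1013)² + 290·j1013 + 250000 = -776169 + j293770 → |·| ≈ 8.299e+05, ∠ ≈ 159.27°
|H| = 5000000 / 8.299e+05 ≈ 6.0248
Gain = 20 log₁₀(6.0248) ≈ 15.60 dB
∠H = 0.00° − 159.27° = -159.27°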